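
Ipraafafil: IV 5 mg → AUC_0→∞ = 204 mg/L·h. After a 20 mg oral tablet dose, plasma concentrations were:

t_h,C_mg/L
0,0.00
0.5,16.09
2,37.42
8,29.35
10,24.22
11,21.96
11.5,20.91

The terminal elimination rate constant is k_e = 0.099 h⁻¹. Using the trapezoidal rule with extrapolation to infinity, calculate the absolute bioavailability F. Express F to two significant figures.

F = 0.67

Trapezoidal AUC_0→11.5 (oral tablet):
  [0→0.5]: (0.00+16.09)/2 × 0.5 = 4.0225
  [0.5→2]: (16.09+37.42)/2 × 1.5 = 40.1325
  [2→8]: (37.42+29.35)/2 × 6 = 200.31
  [8→10]: (29.35+24.22)/2 × 2 = 53.57
  [10→11]: (24.22+21.96)/2 × 1 = 23.09
  [11→11.5]: (21.96+20.91)/2 × 0.5 = 10.7175
  Sum = 331.8425 mg/L·h
Tail: C_last/k_e = 20.91/0.099 = 211.212
AUC_0→∞ (oral tablet) = 331.8425 + 211.212 = 543.0545 mg/L·h
F = (AUC_ev/D_ev)/(AUC_iv/D_iv) = (543.0545/20)/(204/5) = 27.152725/40.8 = 0.6655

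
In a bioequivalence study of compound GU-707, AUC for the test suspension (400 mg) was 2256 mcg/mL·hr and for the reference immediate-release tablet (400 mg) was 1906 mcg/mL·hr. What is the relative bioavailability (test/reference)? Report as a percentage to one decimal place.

F_rel = 118.4%

F_rel = (AUC_test/D_test) / (AUC_ref/D_ref)
      = (2256/400) / (1906/400)
      = 5.64 / 4.765 = 1.1836 = 118.36%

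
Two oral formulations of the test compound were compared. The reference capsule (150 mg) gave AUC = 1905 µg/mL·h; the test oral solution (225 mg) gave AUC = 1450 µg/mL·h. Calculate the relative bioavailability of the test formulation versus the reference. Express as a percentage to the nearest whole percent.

F_rel = (AUC_test/D_test) / (AUC_ref/D_ref)
      = (1450/225) / (1905/150)
      = 6.44444 / 12.7 = 0.5074 = 50.74%

F_rel = 51%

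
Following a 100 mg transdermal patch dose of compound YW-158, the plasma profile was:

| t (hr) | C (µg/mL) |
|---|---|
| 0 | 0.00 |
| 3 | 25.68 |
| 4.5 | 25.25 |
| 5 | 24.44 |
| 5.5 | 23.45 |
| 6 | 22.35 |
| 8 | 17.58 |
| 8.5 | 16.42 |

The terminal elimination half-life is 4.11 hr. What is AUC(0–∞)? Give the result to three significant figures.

Trapezoidal AUC_0→8.5:
  [0→3]: (0.00+25.68)/2 × 3 = 38.52
  [3→4.5]: (25.68+25.25)/2 × 1.5 = 38.1975
  [4.5→5]: (25.25+24.44)/2 × 0.5 = 12.4225
  [5→5.5]: (24.44+23.45)/2 × 0.5 = 11.9725
  [5.5→6]: (23.45+22.35)/2 × 0.5 = 11.45
  [6→8]: (22.35+17.58)/2 × 2 = 39.93
  [8→8.5]: (17.58+16.42)/2 × 0.5 = 8.5
  Sum = 160.9925 µg/mL·hr
k_e = ln2 / t½ = 0.693147 / 4.11 = 0.1686 hr^-1
Extrapolated tail: C_last / k_e = 16.42 / 0.1686 = 97.390
AUC_0→∞ = 160.9925 + 97.390 = 258.3825 µg/mL·hr

AUC = 258 µg/mL·hr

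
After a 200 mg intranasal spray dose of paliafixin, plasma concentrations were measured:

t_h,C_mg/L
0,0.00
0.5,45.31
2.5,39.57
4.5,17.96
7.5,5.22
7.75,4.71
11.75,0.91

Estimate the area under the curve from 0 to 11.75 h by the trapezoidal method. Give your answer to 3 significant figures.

Trapezoidal AUC_0→11.75:
  [0→0.5]: (0.00+45.31)/2 × 0.5 = 11.3275
  [0.5→2.5]: (45.31+39.57)/2 × 2 = 84.88
  [2.5→4.5]: (39.57+17.96)/2 × 2 = 57.53
  [4.5→7.5]: (17.96+5.22)/2 × 3 = 34.77
  [7.5→7.75]: (5.22+4.71)/2 × 0.25 = 1.24125
  [7.75→11.75]: (4.71+0.91)/2 × 4 = 11.24
  Sum = 200.98875 mg/L·h

AUC = 201 mg/L·h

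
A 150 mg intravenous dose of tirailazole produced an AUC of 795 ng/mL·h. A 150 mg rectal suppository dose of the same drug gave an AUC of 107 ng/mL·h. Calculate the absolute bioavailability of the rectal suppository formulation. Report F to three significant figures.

F = 0.135

F = (AUC_ev / D_ev) / (AUC_iv / D_iv)
  = (107/150) / (795/150)
  = 0.713333 / 5.3 = 0.1346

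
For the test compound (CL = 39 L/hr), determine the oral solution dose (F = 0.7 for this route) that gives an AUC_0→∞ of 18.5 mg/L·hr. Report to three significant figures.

Dose = 1030 mg

Dose = CL × AUC_0→∞ / F
     = 39 × 18.5 / 0.7 = 1030.71 mg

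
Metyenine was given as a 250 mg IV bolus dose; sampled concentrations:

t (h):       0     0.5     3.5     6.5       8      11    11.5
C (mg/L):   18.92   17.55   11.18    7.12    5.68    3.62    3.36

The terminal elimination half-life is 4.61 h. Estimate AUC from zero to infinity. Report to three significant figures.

AUC = 127 mg/L·h

Trapezoidal AUC_0→11.5:
  [0→0.5]: (18.92+17.55)/2 × 0.5 = 9.1175
  [0.5→3.5]: (17.55+11.18)/2 × 3 = 43.095
  [3.5→6.5]: (11.18+7.12)/2 × 3 = 27.45
  [6.5→8]: (7.12+5.68)/2 × 1.5 = 9.6
  [8→11]: (5.68+3.62)/2 × 3 = 13.95
  [11→11.5]: (3.62+3.36)/2 × 0.5 = 1.745
  Sum = 104.9575 mg/L·h
k_e = ln2 / t½ = 0.693147 / 4.61 = 0.1504 h^-1
Extrapolated tail: C_last / k_e = 3.36 / 0.1504 = 22.340
AUC_0→∞ = 104.9575 + 22.340 = 127.2975 mg/L·h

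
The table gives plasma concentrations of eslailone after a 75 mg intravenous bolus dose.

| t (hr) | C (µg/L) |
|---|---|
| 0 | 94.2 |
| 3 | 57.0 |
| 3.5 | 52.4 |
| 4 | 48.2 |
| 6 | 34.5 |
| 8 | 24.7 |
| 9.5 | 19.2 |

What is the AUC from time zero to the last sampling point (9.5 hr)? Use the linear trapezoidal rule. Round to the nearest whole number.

Trapezoidal AUC_0→9.5:
  [0→3]: (94.2+57.0)/2 × 3 = 226.8
  [3→3.5]: (57.0+52.4)/2 × 0.5 = 27.35
  [3.5→4]: (52.4+48.2)/2 × 0.5 = 25.15
  [4→6]: (48.2+34.5)/2 × 2 = 82.7
  [6→8]: (34.5+24.7)/2 × 2 = 59.2
  [8→9.5]: (24.7+19.2)/2 × 1.5 = 32.925
  Sum = 454.125 µg/L·hr

AUC = 454 µg/L·hr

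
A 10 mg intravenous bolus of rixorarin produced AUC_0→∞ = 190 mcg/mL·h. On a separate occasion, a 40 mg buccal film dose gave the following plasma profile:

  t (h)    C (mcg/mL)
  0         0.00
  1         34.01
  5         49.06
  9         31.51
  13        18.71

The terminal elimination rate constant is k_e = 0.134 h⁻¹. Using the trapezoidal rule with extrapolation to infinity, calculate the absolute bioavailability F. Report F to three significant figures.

Trapezoidal AUC_0→13 (buccal film):
  [0→1]: (0.00+34.01)/2 × 1 = 17.005
  [1→5]: (34.01+49.06)/2 × 4 = 166.14
  [5→9]: (49.06+31.51)/2 × 4 = 161.14
  [9→13]: (31.51+18.71)/2 × 4 = 100.44
  Sum = 444.725 mcg/mL·h
Tail: C_last/k_e = 18.71/0.134 = 139.627
AUC_0→∞ (buccal film) = 444.725 + 139.627 = 584.352 mcg/mL·h
F = (AUC_ev/D_ev)/(AUC_iv/D_iv) = (584.352/40)/(190/10) = 14.6088/19 = 0.7689

F = 0.769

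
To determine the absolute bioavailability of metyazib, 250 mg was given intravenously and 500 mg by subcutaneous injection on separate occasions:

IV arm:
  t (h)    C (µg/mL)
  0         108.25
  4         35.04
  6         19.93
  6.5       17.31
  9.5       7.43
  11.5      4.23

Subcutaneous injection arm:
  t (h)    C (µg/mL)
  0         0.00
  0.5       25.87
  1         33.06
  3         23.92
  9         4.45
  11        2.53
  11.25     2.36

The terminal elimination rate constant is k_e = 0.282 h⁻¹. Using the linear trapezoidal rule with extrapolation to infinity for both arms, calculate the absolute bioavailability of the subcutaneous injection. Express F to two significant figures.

Trapezoidal AUC_0→11.5 (IV):
  [0→4]: (108.25+35.04)/2 × 4 = 286.58
  [4→6]: (35.04+19.93)/2 × 2 = 54.97
  [6→6.5]: (19.93+17.31)/2 × 0.5 = 9.31
  [6.5→9.5]: (17.31+7.43)/2 × 3 = 37.11
  [9.5→11.5]: (7.43+4.23)/2 × 2 = 11.66
  Sum = 399.63 µg/mL·h
IV tail: 4.23/0.282 = 15.000; AUC_iv,0→∞ = 399.63 + 15.000 = 414.63 µg/mL·h
Trapezoidal AUC_0→11.25 (subcutaneous injection):
  [0→0.5]: (0.00+25.87)/2 × 0.5 = 6.4675
  [0.5→1]: (25.87+33.06)/2 × 0.5 = 14.7325
  [1→3]: (33.06+23.92)/2 × 2 = 56.98
  [3→9]: (23.92+4.45)/2 × 6 = 85.11
  [9→11]: (4.45+2.53)/2 × 2 = 6.98
  [11→11.25]: (2.53+2.36)/2 × 0.25 = 0.61125
  Sum = 170.88125 µg/mL·h
subcutaneous injection tail: 2.36/0.282 = 8.369; AUC_ev,0→∞ = 170.88125 + 8.369 = 179.25025 µg/mL·h
F = (AUC_ev/D_ev)/(AUC_iv/D_iv) = (179.25025/500)/(414.63/250) = 0.3585005/1.65852 = 0.2162

F = 0.22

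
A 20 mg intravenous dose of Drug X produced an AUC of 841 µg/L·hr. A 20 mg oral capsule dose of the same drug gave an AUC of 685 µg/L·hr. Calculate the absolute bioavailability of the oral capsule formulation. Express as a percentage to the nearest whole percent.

F = 81%

F = (AUC_ev / D_ev) / (AUC_iv / D_iv)
  = (685/20) / (841/20)
  = 34.25 / 42.05 = 0.8145
  = 81.45%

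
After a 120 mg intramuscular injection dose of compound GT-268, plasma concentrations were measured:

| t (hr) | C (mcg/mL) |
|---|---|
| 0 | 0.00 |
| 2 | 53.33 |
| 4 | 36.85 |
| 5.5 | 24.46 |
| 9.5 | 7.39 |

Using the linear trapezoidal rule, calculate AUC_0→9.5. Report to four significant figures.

Trapezoidal AUC_0→9.5:
  [0→2]: (0.00+53.33)/2 × 2 = 53.33
  [2→4]: (53.33+36.85)/2 × 2 = 90.18
  [4→5.5]: (36.85+24.46)/2 × 1.5 = 45.9825
  [5.5→9.5]: (24.46+7.39)/2 × 4 = 63.7
  Sum = 253.1925 mcg/mL·hr

AUC = 253.2 mcg/mL·hr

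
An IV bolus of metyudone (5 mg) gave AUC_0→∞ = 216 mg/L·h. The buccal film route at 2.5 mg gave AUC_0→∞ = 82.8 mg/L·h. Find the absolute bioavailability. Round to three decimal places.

F = 0.767

F = (AUC_ev / D_ev) / (AUC_iv / D_iv)
  = (82.8/2.5) / (216/5)
  = 33.12 / 43.2 = 0.7667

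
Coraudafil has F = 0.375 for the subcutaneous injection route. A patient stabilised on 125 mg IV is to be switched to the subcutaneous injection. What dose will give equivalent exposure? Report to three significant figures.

D_subcutaneous = 333 mg

For equal systemic exposure: F × D_ev = D_iv
D_ev = D_iv / F = 125 / 0.375 = 333.333 mg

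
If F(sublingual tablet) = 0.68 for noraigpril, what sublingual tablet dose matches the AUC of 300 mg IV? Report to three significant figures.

For equal systemic exposure: F × D_ev = D_iv
D_ev = D_iv / F = 300 / 0.68 = 441.176 mg

D_sublingual = 441 mg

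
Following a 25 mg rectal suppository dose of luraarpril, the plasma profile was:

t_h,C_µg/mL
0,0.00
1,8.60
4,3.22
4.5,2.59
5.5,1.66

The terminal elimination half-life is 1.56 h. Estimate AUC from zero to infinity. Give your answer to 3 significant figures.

AUC = 29.3 µg/mL·h

Trapezoidal AUC_0→5.5:
  [0→1]: (0.00+8.60)/2 × 1 = 4.3
  [1→4]: (8.60+3.22)/2 × 3 = 17.73
  [4→4.5]: (3.22+2.59)/2 × 0.5 = 1.4525
  [4.5→5.5]: (2.59+1.66)/2 × 1 = 2.125
  Sum = 25.6075 µg/mL·h
k_e = ln2 / t½ = 0.693147 / 1.56 = 0.4443 h^-1
Extrapolated tail: C_last / k_e = 1.66 / 0.4443 = 3.736
AUC_0→∞ = 25.6075 + 3.736 = 29.3435 µg/mL·h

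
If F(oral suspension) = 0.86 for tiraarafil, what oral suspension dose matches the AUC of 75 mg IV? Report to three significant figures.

D_oral = 87.2 mg

For equal systemic exposure: F × D_ev = D_iv
D_ev = D_iv / F = 75 / 0.86 = 87.2093 mg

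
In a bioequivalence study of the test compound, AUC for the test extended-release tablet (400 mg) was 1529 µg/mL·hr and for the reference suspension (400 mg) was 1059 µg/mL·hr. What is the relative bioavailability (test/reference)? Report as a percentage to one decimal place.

F_rel = (AUC_test/D_test) / (AUC_ref/D_ref)
      = (1529/400) / (1059/400)
      = 3.8225 / 2.6475 = 1.4438 = 144.38%

F_rel = 144.4%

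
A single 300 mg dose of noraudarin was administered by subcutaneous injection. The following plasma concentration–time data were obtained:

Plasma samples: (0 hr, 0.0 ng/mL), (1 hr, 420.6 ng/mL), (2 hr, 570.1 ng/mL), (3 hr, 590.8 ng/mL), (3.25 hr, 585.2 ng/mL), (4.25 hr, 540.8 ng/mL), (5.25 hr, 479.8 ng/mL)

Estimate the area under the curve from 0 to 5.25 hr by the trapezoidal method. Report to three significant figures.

AUC = 2510 ng/mL·hr

Trapezoidal AUC_0→5.25:
  [0→1]: (0.0+420.6)/2 × 1 = 210.3
  [1→2]: (420.6+570.1)/2 × 1 = 495.35
  [2→3]: (570.1+590.8)/2 × 1 = 580.45
  [3→3.25]: (590.8+585.2)/2 × 0.25 = 147.0
  [3.25→4.25]: (585.2+540.8)/2 × 1 = 563.0
  [4.25→5.25]: (540.8+479.8)/2 × 1 = 510.3
  Sum = 2506.4 ng/mL·hr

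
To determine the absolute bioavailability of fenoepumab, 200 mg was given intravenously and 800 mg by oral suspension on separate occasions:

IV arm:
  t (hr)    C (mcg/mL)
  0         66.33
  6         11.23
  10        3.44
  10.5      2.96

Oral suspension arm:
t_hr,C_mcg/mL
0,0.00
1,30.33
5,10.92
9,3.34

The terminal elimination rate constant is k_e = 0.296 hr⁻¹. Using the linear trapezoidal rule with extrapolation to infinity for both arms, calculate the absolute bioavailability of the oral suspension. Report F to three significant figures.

F = 0.126

Trapezoidal AUC_0→10.5 (IV):
  [0→6]: (66.33+11.23)/2 × 6 = 232.68
  [6→10]: (11.23+3.44)/2 × 4 = 29.34
  [10→10.5]: (3.44+2.96)/2 × 0.5 = 1.6
  Sum = 263.62 mcg/mL·hr
IV tail: 2.96/0.296 = 10.000; AUC_iv,0→∞ = 263.62 + 10.000 = 273.62 mcg/mL·hr
Trapezoidal AUC_0→9 (oral suspension):
  [0→1]: (0.00+30.33)/2 × 1 = 15.165
  [1→5]: (30.33+10.92)/2 × 4 = 82.5
  [5→9]: (10.92+3.34)/2 × 4 = 28.52
  Sum = 126.185 mcg/mL·hr
oral suspension tail: 3.34/0.296 = 11.284; AUC_ev,0→∞ = 126.185 + 11.284 = 137.469 mcg/mL·hr
F = (AUC_ev/D_ev)/(AUC_iv/D_iv) = (137.469/800)/(273.62/200) = 0.17183625/1.3681 = 0.1256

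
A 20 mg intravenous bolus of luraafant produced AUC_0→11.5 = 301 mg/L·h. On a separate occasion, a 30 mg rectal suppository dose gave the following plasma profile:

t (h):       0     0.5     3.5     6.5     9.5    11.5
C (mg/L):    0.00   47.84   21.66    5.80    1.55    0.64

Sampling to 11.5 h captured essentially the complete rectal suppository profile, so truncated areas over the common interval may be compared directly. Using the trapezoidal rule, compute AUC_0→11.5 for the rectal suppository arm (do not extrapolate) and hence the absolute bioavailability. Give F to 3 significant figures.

Trapezoidal AUC_0→11.5 (rectal suppository):
  [0→0.5]: (0.00+47.84)/2 × 0.5 = 11.96
  [0.5→3.5]: (47.84+21.66)/2 × 3 = 104.25
  [3.5→6.5]: (21.66+5.80)/2 × 3 = 41.19
  [6.5→9.5]: (5.80+1.55)/2 × 3 = 11.025
  [9.5→11.5]: (1.55+0.64)/2 × 2 = 2.19
  Sum = 170.615 mg/L·h
F = (AUC_ev/D_ev)/(AUC_iv/D_iv) = (170.615/30)/(301/20) = 5.68717/15.05 = 0.3779

F = 0.378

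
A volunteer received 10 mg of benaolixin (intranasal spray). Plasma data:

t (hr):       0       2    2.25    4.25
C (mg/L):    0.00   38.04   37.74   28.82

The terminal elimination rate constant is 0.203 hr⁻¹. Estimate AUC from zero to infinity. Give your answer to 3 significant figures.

AUC = 256 mg/L·hr

Trapezoidal AUC_0→4.25:
  [0→2]: (0.00+38.04)/2 × 2 = 38.04
  [2→2.25]: (38.04+37.74)/2 × 0.25 = 9.4725
  [2.25→4.25]: (37.74+28.82)/2 × 2 = 66.56
  Sum = 114.0725 mg/L·hr
Extrapolated tail: C_last / k_e = 28.82 / 0.203 = 141.970
AUC_0→∞ = 114.0725 + 141.970 = 256.0425 mg/L·hr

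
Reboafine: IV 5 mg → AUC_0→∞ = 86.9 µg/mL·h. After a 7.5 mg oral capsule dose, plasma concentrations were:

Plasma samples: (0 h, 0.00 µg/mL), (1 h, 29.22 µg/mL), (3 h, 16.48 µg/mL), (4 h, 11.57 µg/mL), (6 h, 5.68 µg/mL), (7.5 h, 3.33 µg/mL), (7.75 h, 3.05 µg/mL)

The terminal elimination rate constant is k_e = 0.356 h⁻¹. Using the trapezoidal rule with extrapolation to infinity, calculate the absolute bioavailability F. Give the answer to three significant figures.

Trapezoidal AUC_0→7.75 (oral capsule):
  [0→1]: (0.00+29.22)/2 × 1 = 14.61
  [1→3]: (29.22+16.48)/2 × 2 = 45.7
  [3→4]: (16.48+11.57)/2 × 1 = 14.025
  [4→6]: (11.57+5.68)/2 × 2 = 17.25
  [6→7.5]: (5.68+3.33)/2 × 1.5 = 6.7575
  [7.5→7.75]: (3.33+3.05)/2 × 0.25 = 0.7975
  Sum = 99.14 µg/mL·h
Tail: C_last/k_e = 3.05/0.356 = 8.567
AUC_0→∞ (oral capsule) = 99.14 + 8.567 = 107.707 µg/mL·h
F = (AUC_ev/D_ev)/(AUC_iv/D_iv) = (107.707/7.5)/(86.9/5) = 14.3609/17.38 = 0.8263

F = 0.826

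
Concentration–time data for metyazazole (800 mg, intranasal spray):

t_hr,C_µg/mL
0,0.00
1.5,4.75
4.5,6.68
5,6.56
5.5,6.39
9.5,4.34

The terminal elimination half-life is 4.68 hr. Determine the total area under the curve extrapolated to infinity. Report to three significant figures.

AUC = 78.0 µg/mL·hr

Trapezoidal AUC_0→9.5:
  [0→1.5]: (0.00+4.75)/2 × 1.5 = 3.5625
  [1.5→4.5]: (4.75+6.68)/2 × 3 = 17.145
  [4.5→5]: (6.68+6.56)/2 × 0.5 = 3.31
  [5→5.5]: (6.56+6.39)/2 × 0.5 = 3.2375
  [5.5→9.5]: (6.39+4.34)/2 × 4 = 21.46
  Sum = 48.715 µg/mL·hr
k_e = ln2 / t½ = 0.693147 / 4.68 = 0.1481 hr^-1
Extrapolated tail: C_last / k_e = 4.34 / 0.1481 = 29.305
AUC_0→∞ = 48.715 + 29.305 = 78.02 µg/mL·hr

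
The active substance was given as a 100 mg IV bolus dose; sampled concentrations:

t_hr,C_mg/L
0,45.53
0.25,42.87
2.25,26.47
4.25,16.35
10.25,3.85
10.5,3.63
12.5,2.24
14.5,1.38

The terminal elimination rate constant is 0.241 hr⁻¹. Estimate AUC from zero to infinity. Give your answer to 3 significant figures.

Trapezoidal AUC_0→14.5:
  [0→0.25]: (45.53+42.87)/2 × 0.25 = 11.05
  [0.25→2.25]: (42.87+26.47)/2 × 2 = 69.34
  [2.25→4.25]: (26.47+16.35)/2 × 2 = 42.82
  [4.25→10.25]: (16.35+3.85)/2 × 6 = 60.6
  [10.25→10.5]: (3.85+3.63)/2 × 0.25 = 0.935
  [10.5→12.5]: (3.63+2.24)/2 × 2 = 5.87
  [12.5→14.5]: (2.24+1.38)/2 × 2 = 3.62
  Sum = 194.235 mg/L·hr
Extrapolated tail: C_last / k_e = 1.38 / 0.241 = 5.726
AUC_0→∞ = 194.235 + 5.726 = 199.961 mg/L·hr

AUC = 200 mg/L·hr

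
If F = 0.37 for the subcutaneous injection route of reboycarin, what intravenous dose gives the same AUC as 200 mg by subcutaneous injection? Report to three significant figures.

D_iv = 74.0 mg

Systemic exposure from an extravascular dose = F × D_ev, so the equivalent IV dose is F × D_ev.
D_iv = F × D_ev = 0.37 × 200 = 74 mg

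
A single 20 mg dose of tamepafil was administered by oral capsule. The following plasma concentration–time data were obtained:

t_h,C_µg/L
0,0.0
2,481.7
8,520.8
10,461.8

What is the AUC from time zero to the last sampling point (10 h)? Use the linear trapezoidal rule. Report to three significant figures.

Trapezoidal AUC_0→10:
  [0→2]: (0.0+481.7)/2 × 2 = 481.7
  [2→8]: (481.7+520.8)/2 × 6 = 3007.5
  [8→10]: (520.8+461.8)/2 × 2 = 982.6
  Sum = 4471.8 µg/L·h

AUC = 4470 µg/L·h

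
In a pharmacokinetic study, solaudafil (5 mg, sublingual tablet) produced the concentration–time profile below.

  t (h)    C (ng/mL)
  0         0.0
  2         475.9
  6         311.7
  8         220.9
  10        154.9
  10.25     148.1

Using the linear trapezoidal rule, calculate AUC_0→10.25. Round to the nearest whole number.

Trapezoidal AUC_0→10.25:
  [0→2]: (0.0+475.9)/2 × 2 = 475.9
  [2→6]: (475.9+311.7)/2 × 4 = 1575.2
  [6→8]: (311.7+220.9)/2 × 2 = 532.6
  [8→10]: (220.9+154.9)/2 × 2 = 375.8
  [10→10.25]: (154.9+148.1)/2 × 0.25 = 37.875
  Sum = 2997.375 ng/mL·h

AUC = 2997 ng/mL·h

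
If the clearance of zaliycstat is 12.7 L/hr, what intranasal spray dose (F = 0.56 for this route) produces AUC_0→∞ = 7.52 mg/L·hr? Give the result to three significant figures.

Dose = CL × AUC_0→∞ / F
     = 12.7 × 7.52 / 0.56 = 170.543 mg

Dose = 171 mg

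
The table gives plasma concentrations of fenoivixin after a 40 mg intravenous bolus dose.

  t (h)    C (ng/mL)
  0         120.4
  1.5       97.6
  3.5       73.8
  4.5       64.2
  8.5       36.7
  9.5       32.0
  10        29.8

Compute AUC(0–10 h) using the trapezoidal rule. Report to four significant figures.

Trapezoidal AUC_0→10:
  [0→1.5]: (120.4+97.6)/2 × 1.5 = 163.5
  [1.5→3.5]: (97.6+73.8)/2 × 2 = 171.4
  [3.5→4.5]: (73.8+64.2)/2 × 1 = 69.0
  [4.5→8.5]: (64.2+36.7)/2 × 4 = 201.8
  [8.5→9.5]: (36.7+32.0)/2 × 1 = 34.35
  [9.5→10]: (32.0+29.8)/2 × 0.5 = 15.45
  Sum = 655.5 ng/mL·h

AUC = 655.5 ng/mL·h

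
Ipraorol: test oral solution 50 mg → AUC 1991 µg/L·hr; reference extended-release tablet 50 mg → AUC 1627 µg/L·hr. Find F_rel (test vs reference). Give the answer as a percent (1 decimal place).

F_rel = 122.4%

F_rel = (AUC_test/D_test) / (AUC_ref/D_ref)
      = (1991/50) / (1627/50)
      = 39.82 / 32.54 = 1.2237 = 122.37%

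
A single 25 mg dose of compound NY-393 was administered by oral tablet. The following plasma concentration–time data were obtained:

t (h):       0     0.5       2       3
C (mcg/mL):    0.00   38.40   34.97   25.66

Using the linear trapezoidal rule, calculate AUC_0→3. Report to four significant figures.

AUC = 94.94 mcg/mL·h

Trapezoidal AUC_0→3:
  [0→0.5]: (0.00+38.40)/2 × 0.5 = 9.6
  [0.5→2]: (38.40+34.97)/2 × 1.5 = 55.0275
  [2→3]: (34.97+25.66)/2 × 1 = 30.315
  Sum = 94.9425 mcg/mL·h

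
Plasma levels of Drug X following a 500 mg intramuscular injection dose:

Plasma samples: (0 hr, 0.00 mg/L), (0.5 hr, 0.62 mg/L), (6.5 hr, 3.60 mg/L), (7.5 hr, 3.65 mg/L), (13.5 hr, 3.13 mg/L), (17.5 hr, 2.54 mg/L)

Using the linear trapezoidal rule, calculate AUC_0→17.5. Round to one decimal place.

Trapezoidal AUC_0→17.5:
  [0→0.5]: (0.00+0.62)/2 × 0.5 = 0.155
  [0.5→6.5]: (0.62+3.60)/2 × 6 = 12.66
  [6.5→7.5]: (3.60+3.65)/2 × 1 = 3.625
  [7.5→13.5]: (3.65+3.13)/2 × 6 = 20.34
  [13.5→17.5]: (3.13+2.54)/2 × 4 = 11.34
  Sum = 48.12 mg/L·hr

AUC = 48.1 mg/L·hr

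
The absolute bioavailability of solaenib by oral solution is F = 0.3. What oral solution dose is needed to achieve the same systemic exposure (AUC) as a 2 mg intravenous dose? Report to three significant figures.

For equal systemic exposure: F × D_ev = D_iv
D_ev = D_iv / F = 2 / 0.3 = 6.66667 mg

D_oral = 6.67 mg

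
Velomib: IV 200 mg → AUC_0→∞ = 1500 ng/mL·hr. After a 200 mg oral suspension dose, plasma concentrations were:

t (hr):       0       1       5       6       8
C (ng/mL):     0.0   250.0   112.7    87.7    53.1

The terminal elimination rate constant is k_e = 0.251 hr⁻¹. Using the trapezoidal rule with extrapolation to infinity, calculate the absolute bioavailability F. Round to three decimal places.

Trapezoidal AUC_0→8 (oral suspension):
  [0→1]: (0.0+250.0)/2 × 1 = 125.0
  [1→5]: (250.0+112.7)/2 × 4 = 725.4
  [5→6]: (112.7+87.7)/2 × 1 = 100.2
  [6→8]: (87.7+53.1)/2 × 2 = 140.8
  Sum = 1091.4 ng/mL·hr
Tail: C_last/k_e = 53.1/0.251 = 211.554
AUC_0→∞ (oral suspension) = 1091.4 + 211.554 = 1302.954 ng/mL·hr
F = (AUC_ev/D_ev)/(AUC_iv/D_iv) = (1302.954/200)/(1500/200) = 6.51477/7.5 = 0.8686

F = 0.869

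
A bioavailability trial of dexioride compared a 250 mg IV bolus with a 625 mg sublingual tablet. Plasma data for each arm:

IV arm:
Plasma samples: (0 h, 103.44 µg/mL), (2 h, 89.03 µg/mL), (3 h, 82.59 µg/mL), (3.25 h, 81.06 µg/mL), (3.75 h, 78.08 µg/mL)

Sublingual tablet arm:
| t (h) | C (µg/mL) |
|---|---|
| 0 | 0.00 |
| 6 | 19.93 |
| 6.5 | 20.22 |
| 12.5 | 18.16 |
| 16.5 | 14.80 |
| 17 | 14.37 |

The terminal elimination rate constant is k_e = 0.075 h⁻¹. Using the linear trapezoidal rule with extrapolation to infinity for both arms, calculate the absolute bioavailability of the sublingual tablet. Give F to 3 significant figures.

Trapezoidal AUC_0→3.75 (IV):
  [0→2]: (103.44+89.03)/2 × 2 = 192.47
  [2→3]: (89.03+82.59)/2 × 1 = 85.81
  [3→3.25]: (82.59+81.06)/2 × 0.25 = 20.45625
  [3.25→3.75]: (81.06+78.08)/2 × 0.5 = 39.785
  Sum = 338.52125 µg/mL·h
IV tail: 78.08/0.075 = 1041.067; AUC_iv,0→∞ = 338.52125 + 1041.067 = 1379.58825 µg/mL·h
Trapezoidal AUC_0→17 (sublingual tablet):
  [0→6]: (0.00+19.93)/2 × 6 = 59.79
  [6→6.5]: (19.93+20.22)/2 × 0.5 = 10.0375
  [6.5→12.5]: (20.22+18.16)/2 × 6 = 115.14
  [12.5→16.5]: (18.16+14.80)/2 × 4 = 65.92
  [16.5→17]: (14.80+14.37)/2 × 0.5 = 7.2925
  Sum = 258.18 µg/mL·h
sublingual tablet tail: 14.37/0.075 = 191.600; AUC_ev,0→∞ = 258.18 + 191.600 = 449.78 µg/mL·h
F = (AUC_ev/D_ev)/(AUC_iv/D_iv) = (449.78/625)/(1379.58825/250) = 0.719648/5.518353 = 0.1304

F = 0.130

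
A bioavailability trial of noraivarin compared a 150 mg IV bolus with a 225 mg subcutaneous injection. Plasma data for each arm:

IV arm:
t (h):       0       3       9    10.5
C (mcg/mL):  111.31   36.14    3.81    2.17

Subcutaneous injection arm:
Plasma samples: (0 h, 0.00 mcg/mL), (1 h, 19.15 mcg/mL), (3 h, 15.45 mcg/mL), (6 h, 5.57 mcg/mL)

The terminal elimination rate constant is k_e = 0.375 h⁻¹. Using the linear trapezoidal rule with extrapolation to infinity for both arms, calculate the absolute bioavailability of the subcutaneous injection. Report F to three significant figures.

F = 0.172

Trapezoidal AUC_0→10.5 (IV):
  [0→3]: (111.31+36.14)/2 × 3 = 221.175
  [3→9]: (36.14+3.81)/2 × 6 = 119.85
  [9→10.5]: (3.81+2.17)/2 × 1.5 = 4.485
  Sum = 345.51 mcg/mL·h
IV tail: 2.17/0.375 = 5.787; AUC_iv,0→∞ = 345.51 + 5.787 = 351.297 mcg/mL·h
Trapezoidal AUC_0→6 (subcutaneous injection):
  [0→1]: (0.00+19.15)/2 × 1 = 9.575
  [1→3]: (19.15+15.45)/2 × 2 = 34.6
  [3→6]: (15.45+5.57)/2 × 3 = 31.53
  Sum = 75.705 mcg/mL·h
subcutaneous injection tail: 5.57/0.375 = 14.853; AUC_ev,0→∞ = 75.705 + 14.853 = 90.558 mcg/mL·h
F = (AUC_ev/D_ev)/(AUC_iv/D_iv) = (90.558/225)/(351.297/150) = 0.40248/2.34198 = 0.1719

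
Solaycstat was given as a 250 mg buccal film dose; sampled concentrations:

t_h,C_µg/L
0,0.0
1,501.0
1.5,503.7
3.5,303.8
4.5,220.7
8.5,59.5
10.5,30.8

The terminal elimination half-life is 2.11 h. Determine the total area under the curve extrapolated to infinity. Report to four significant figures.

AUC = 2316 µg/L·h

Trapezoidal AUC_0→10.5:
  [0→1]: (0.0+501.0)/2 × 1 = 250.5
  [1→1.5]: (501.0+503.7)/2 × 0.5 = 251.175
  [1.5→3.5]: (503.7+303.8)/2 × 2 = 807.5
  [3.5→4.5]: (303.8+220.7)/2 × 1 = 262.25
  [4.5→8.5]: (220.7+59.5)/2 × 4 = 560.4
  [8.5→10.5]: (59.5+30.8)/2 × 2 = 90.3
  Sum = 2222.125 µg/L·h
k_e = ln2 / t½ = 0.693147 / 2.11 = 0.3285 h^-1
Extrapolated tail: C_last / k_e = 30.8 / 0.3285 = 93.760
AUC_0→∞ = 2222.125 + 93.760 = 2315.885 µg/L·h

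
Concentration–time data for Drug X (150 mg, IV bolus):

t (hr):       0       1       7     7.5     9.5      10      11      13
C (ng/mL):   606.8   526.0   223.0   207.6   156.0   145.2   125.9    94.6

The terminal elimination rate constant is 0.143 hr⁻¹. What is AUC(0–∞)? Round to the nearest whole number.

AUC = 4378 ng/mL·hr

Trapezoidal AUC_0→13:
  [0→1]: (606.8+526.0)/2 × 1 = 566.4
  [1→7]: (526.0+223.0)/2 × 6 = 2247.0
  [7→7.5]: (223.0+207.6)/2 × 0.5 = 107.65
  [7.5→9.5]: (207.6+156.0)/2 × 2 = 363.6
  [9.5→10]: (156.0+145.2)/2 × 0.5 = 75.3
  [10→11]: (145.2+125.9)/2 × 1 = 135.55
  [11→13]: (125.9+94.6)/2 × 2 = 220.5
  Sum = 3716.0 ng/mL·hr
Extrapolated tail: C_last / k_e = 94.6 / 0.143 = 661.538
AUC_0→∞ = 3716.0 + 661.538 = 4377.538 ng/mL·hr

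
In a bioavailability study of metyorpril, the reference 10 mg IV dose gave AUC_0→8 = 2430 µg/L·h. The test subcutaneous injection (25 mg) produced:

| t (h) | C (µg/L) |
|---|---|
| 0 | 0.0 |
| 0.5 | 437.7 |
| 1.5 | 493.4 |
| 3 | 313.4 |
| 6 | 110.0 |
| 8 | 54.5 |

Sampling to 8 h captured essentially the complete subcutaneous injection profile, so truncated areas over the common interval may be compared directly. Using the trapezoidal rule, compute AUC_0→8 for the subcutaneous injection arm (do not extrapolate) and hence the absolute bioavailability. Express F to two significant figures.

Trapezoidal AUC_0→8 (subcutaneous injection):
  [0→0.5]: (0.0+437.7)/2 × 0.5 = 109.425
  [0.5→1.5]: (437.7+493.4)/2 × 1 = 465.55
  [1.5→3]: (493.4+313.4)/2 × 1.5 = 605.1
  [3→6]: (313.4+110.0)/2 × 3 = 635.1
  [6→8]: (110.0+54.5)/2 × 2 = 164.5
  Sum = 1979.675 µg/L·h
F = (AUC_ev/D_ev)/(AUC_iv/D_iv) = (1979.675/25)/(2430/10) = 79.187/243 = 0.3259

F = 0.33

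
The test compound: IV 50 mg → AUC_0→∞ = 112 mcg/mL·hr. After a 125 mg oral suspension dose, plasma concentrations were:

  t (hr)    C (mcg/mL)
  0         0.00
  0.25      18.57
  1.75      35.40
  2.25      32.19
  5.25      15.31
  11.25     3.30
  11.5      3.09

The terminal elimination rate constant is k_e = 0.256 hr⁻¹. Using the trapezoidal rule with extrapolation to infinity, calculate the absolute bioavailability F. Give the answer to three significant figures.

Trapezoidal AUC_0→11.5 (oral suspension):
  [0→0.25]: (0.00+18.57)/2 × 0.25 = 2.32125
  [0.25→1.75]: (18.57+35.40)/2 × 1.5 = 40.4775
  [1.75→2.25]: (35.40+32.19)/2 × 0.5 = 16.8975
  [2.25→5.25]: (32.19+15.31)/2 × 3 = 71.25
  [5.25→11.25]: (15.31+3.30)/2 × 6 = 55.83
  [11.25→11.5]: (3.30+3.09)/2 × 0.25 = 0.79875
  Sum = 187.575 mcg/mL·hr
Tail: C_last/k_e = 3.09/0.256 = 12.070
AUC_0→∞ (oral suspension) = 187.575 + 12.070 = 199.645 mcg/mL·hr
F = (AUC_ev/D_ev)/(AUC_iv/D_iv) = (199.645/125)/(112/50) = 1.59716/2.24 = 0.7130

F = 0.713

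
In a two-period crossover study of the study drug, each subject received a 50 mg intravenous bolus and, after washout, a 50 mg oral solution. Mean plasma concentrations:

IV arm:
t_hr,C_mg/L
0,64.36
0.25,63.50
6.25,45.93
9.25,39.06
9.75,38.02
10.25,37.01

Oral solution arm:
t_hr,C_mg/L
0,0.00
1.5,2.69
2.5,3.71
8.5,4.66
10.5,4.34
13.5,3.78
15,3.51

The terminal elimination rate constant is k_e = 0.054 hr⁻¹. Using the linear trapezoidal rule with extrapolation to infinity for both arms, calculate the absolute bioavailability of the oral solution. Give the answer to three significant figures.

F = 0.102

Trapezoidal AUC_0→10.25 (IV):
  [0→0.25]: (64.36+63.50)/2 × 0.25 = 15.9825
  [0.25→6.25]: (63.50+45.93)/2 × 6 = 328.29
  [6.25→9.25]: (45.93+39.06)/2 × 3 = 127.485
  [9.25→9.75]: (39.06+38.02)/2 × 0.5 = 19.27
  [9.75→10.25]: (38.02+37.01)/2 × 0.5 = 18.7575
  Sum = 509.785 mg/L·hr
IV tail: 37.01/0.054 = 685.370; AUC_iv,0→∞ = 509.785 + 685.370 = 1195.155 mg/L·hr
Trapezoidal AUC_0→15 (oral solution):
  [0→1.5]: (0.00+2.69)/2 × 1.5 = 2.0175
  [1.5→2.5]: (2.69+3.71)/2 × 1 = 3.2
  [2.5→8.5]: (3.71+4.66)/2 × 6 = 25.11
  [8.5→10.5]: (4.66+4.34)/2 × 2 = 9.0
  [10.5→13.5]: (4.34+3.78)/2 × 3 = 12.18
  [13.5→15]: (3.78+3.51)/2 × 1.5 = 5.4675
  Sum = 56.975 mg/L·hr
oral solution tail: 3.51/0.054 = 65.000; AUC_ev,0→∞ = 56.975 + 65.000 = 121.975 mg/L·hr
F = (AUC_ev/D_ev)/(AUC_iv/D_iv) = (121.975/50)/(1195.155/50) = 2.4395/23.9031 = 0.1021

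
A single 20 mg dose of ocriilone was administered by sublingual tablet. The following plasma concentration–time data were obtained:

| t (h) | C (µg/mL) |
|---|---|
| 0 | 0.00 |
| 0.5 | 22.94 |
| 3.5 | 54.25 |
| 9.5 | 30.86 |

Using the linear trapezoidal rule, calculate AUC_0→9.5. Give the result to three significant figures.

Trapezoidal AUC_0→9.5:
  [0→0.5]: (0.00+22.94)/2 × 0.5 = 5.735
  [0.5→3.5]: (22.94+54.25)/2 × 3 = 115.785
  [3.5→9.5]: (54.25+30.86)/2 × 6 = 255.33
  Sum = 376.85 µg/mL·h

AUC = 377 µg/mL·h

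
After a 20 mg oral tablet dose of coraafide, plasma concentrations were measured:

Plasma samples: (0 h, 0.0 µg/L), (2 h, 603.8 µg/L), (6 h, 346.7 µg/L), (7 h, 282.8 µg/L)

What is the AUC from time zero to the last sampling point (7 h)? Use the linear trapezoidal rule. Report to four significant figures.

Trapezoidal AUC_0→7:
  [0→2]: (0.0+603.8)/2 × 2 = 603.8
  [2→6]: (603.8+346.7)/2 × 4 = 1901.0
  [6→7]: (346.7+282.8)/2 × 1 = 314.75
  Sum = 2819.55 µg/L·h

AUC = 2820 µg/L·h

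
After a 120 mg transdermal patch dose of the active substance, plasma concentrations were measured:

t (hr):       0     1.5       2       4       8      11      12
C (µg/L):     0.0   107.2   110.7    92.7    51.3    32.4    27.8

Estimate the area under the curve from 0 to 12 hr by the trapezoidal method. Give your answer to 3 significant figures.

Trapezoidal AUC_0→12:
  [0→1.5]: (0.0+107.2)/2 × 1.5 = 80.4
  [1.5→2]: (107.2+110.7)/2 × 0.5 = 54.475
  [2→4]: (110.7+92.7)/2 × 2 = 203.4
  [4→8]: (92.7+51.3)/2 × 4 = 288.0
  [8→11]: (51.3+32.4)/2 × 3 = 125.55
  [11→12]: (32.4+27.8)/2 × 1 = 30.1
  Sum = 781.925 µg/L·hr

AUC = 782 µg/L·hr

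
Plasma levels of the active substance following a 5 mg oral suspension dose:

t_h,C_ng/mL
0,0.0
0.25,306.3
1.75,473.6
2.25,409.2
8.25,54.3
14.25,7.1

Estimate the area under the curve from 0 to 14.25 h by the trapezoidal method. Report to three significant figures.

Trapezoidal AUC_0→14.25:
  [0→0.25]: (0.0+306.3)/2 × 0.25 = 38.2875
  [0.25→1.75]: (306.3+473.6)/2 × 1.5 = 584.925
  [1.75→2.25]: (473.6+409.2)/2 × 0.5 = 220.7
  [2.25→8.25]: (409.2+54.3)/2 × 6 = 1390.5
  [8.25→14.25]: (54.3+7.1)/2 × 6 = 184.2
  Sum = 2418.6125 ng/mL·h

AUC = 2420 ng/mL·h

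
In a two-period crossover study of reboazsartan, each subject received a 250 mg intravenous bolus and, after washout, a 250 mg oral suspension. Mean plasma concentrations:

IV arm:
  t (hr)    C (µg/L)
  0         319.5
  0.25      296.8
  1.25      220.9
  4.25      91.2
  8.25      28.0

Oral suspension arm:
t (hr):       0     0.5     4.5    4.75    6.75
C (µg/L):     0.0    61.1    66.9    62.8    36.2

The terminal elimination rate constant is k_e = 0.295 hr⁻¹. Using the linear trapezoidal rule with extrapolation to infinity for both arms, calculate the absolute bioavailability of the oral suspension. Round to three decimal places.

Trapezoidal AUC_0→8.25 (IV):
  [0→0.25]: (319.5+296.8)/2 × 0.25 = 77.0375
  [0.25→1.25]: (296.8+220.9)/2 × 1 = 258.85
  [1.25→4.25]: (220.9+91.2)/2 × 3 = 468.15
  [4.25→8.25]: (91.2+28.0)/2 × 4 = 238.4
  Sum = 1042.4375 µg/L·hr
IV tail: 28.0/0.295 = 94.915; AUC_iv,0→∞ = 1042.4375 + 94.915 = 1137.3525 µg/L·hr
Trapezoidal AUC_0→6.75 (oral suspension):
  [0→0.5]: (0.0+61.1)/2 × 0.5 = 15.275
  [0.5→4.5]: (61.1+66.9)/2 × 4 = 256.0
  [4.5→4.75]: (66.9+62.8)/2 × 0.25 = 16.2125
  [4.75→6.75]: (62.8+36.2)/2 × 2 = 99.0
  Sum = 386.4875 µg/L·hr
oral suspension tail: 36.2/0.295 = 122.712; AUC_ev,0→∞ = 386.4875 + 122.712 = 509.1995 µg/L·hr
F = (AUC_ev/D_ev)/(AUC_iv/D_iv) = (509.1995/250)/(1137.3525/250) = 2.036798/4.54941 = 0.4477

F = 0.448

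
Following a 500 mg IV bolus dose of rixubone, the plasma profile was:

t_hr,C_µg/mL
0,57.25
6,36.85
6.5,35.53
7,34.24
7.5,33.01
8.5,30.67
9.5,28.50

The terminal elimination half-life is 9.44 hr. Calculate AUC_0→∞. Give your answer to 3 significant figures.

Trapezoidal AUC_0→9.5:
  [0→6]: (57.25+36.85)/2 × 6 = 282.3
  [6→6.5]: (36.85+35.53)/2 × 0.5 = 18.095
  [6.5→7]: (35.53+34.24)/2 × 0.5 = 17.4425
  [7→7.5]: (34.24+33.01)/2 × 0.5 = 16.8125
  [7.5→8.5]: (33.01+30.67)/2 × 1 = 31.84
  [8.5→9.5]: (30.67+28.50)/2 × 1 = 29.585
  Sum = 396.075 µg/mL·hr
k_e = ln2 / t½ = 0.693147 / 9.44 = 0.0734 hr^-1
Extrapolated tail: C_last / k_e = 28.50 / 0.0734 = 388.283
AUC_0→∞ = 396.075 + 388.283 = 784.358 µg/mL·hr

AUC = 784 µg/mL·hr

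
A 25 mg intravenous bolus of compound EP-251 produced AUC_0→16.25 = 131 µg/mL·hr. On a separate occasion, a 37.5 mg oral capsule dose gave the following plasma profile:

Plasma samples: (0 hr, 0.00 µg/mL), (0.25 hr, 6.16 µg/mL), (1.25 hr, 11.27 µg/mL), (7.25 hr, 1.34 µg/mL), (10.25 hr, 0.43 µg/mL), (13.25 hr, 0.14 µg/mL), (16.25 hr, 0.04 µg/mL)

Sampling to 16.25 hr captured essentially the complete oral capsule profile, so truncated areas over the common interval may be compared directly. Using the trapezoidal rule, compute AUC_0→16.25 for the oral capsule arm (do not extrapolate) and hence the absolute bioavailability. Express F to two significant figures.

F = 0.26

Trapezoidal AUC_0→16.25 (oral capsule):
  [0→0.25]: (0.00+6.16)/2 × 0.25 = 0.77
  [0.25→1.25]: (6.16+11.27)/2 × 1 = 8.715
  [1.25→7.25]: (11.27+1.34)/2 × 6 = 37.83
  [7.25→10.25]: (1.34+0.43)/2 × 3 = 2.655
  [10.25→13.25]: (0.43+0.14)/2 × 3 = 0.855
  [13.25→16.25]: (0.14+0.04)/2 × 3 = 0.27
  Sum = 51.095 µg/mL·hr
F = (AUC_ev/D_ev)/(AUC_iv/D_iv) = (51.095/37.5)/(131/25) = 1.36253/5.24 = 0.2600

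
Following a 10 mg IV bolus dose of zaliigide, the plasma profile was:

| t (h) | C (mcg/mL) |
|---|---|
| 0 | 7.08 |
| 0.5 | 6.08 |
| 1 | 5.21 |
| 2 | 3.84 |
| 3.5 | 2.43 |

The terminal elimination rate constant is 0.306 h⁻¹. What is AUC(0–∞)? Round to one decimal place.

Trapezoidal AUC_0→3.5:
  [0→0.5]: (7.08+6.08)/2 × 0.5 = 3.29
  [0.5→1]: (6.08+5.21)/2 × 0.5 = 2.8225
  [1→2]: (5.21+3.84)/2 × 1 = 4.525
  [2→3.5]: (3.84+2.43)/2 × 1.5 = 4.7025
  Sum = 15.34 mcg/mL·h
Extrapolated tail: C_last / k_e = 2.43 / 0.306 = 7.941
AUC_0→∞ = 15.34 + 7.941 = 23.281 mcg/mL·h

AUC = 23.3 mcg/mL·h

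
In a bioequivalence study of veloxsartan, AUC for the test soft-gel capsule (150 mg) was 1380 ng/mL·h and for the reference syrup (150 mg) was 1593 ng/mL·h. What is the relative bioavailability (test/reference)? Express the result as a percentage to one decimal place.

F_rel = (AUC_test/D_test) / (AUC_ref/D_ref)
      = (1380/150) / (1593/150)
      = 9.2 / 10.62 = 0.8663 = 86.63%

F_rel = 86.6%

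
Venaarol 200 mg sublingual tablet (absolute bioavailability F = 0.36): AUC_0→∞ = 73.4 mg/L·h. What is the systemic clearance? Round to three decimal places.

CL = 0.981 L/h

CL = F × Dose / AUC_0→∞
   = 0.36 × 200 / 73.4 = 0.980926 L/h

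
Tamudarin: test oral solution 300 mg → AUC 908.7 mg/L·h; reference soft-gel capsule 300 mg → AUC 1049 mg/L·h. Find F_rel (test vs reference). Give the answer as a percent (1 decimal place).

F_rel = (AUC_test/D_test) / (AUC_ref/D_ref)
      = (908.7/300) / (1049/300)
      = 3.029 / 3.49667 = 0.8663 = 86.63%

F_rel = 86.6%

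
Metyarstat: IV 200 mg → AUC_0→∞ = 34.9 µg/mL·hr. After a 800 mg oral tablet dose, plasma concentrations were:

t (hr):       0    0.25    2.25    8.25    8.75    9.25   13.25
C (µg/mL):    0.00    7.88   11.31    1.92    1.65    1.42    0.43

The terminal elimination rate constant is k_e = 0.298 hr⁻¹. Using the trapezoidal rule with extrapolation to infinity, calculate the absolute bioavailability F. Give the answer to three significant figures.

Trapezoidal AUC_0→13.25 (oral tablet):
  [0→0.25]: (0.00+7.88)/2 × 0.25 = 0.985
  [0.25→2.25]: (7.88+11.31)/2 × 2 = 19.19
  [2.25→8.25]: (11.31+1.92)/2 × 6 = 39.69
  [8.25→8.75]: (1.92+1.65)/2 × 0.5 = 0.8925
  [8.75→9.25]: (1.65+1.42)/2 × 0.5 = 0.7675
  [9.25→13.25]: (1.42+0.43)/2 × 4 = 3.7
  Sum = 65.225 µg/mL·hr
Tail: C_last/k_e = 0.43/0.298 = 1.443
AUC_0→∞ (oral tablet) = 65.225 + 1.443 = 66.668 µg/mL·hr
F = (AUC_ev/D_ev)/(AUC_iv/D_iv) = (66.668/800)/(34.9/200) = 0.083335/0.1745 = 0.4776

F = 0.478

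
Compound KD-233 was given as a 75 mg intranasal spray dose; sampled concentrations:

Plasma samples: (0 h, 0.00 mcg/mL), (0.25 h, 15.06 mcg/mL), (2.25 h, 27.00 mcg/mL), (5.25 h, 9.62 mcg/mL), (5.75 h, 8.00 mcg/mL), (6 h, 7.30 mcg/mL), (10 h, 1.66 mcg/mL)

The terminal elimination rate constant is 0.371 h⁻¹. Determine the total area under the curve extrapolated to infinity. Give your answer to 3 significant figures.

AUC = 128 mcg/mL·h

Trapezoidal AUC_0→10:
  [0→0.25]: (0.00+15.06)/2 × 0.25 = 1.8825
  [0.25→2.25]: (15.06+27.00)/2 × 2 = 42.06
  [2.25→5.25]: (27.00+9.62)/2 × 3 = 54.93
  [5.25→5.75]: (9.62+8.00)/2 × 0.5 = 4.405
  [5.75→6]: (8.00+7.30)/2 × 0.25 = 1.9125
  [6→10]: (7.30+1.66)/2 × 4 = 17.92
  Sum = 123.11 mcg/mL·h
Extrapolated tail: C_last / k_e = 1.66 / 0.371 = 4.474
AUC_0→∞ = 123.11 + 4.474 = 127.584 mcg/mL·h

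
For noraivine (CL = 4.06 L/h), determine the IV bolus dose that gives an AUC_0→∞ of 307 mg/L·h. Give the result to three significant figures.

Dose = 1250 mg

Dose_iv = CL × AUC_0→∞
     = 4.06 × 307 = 1246.42 mg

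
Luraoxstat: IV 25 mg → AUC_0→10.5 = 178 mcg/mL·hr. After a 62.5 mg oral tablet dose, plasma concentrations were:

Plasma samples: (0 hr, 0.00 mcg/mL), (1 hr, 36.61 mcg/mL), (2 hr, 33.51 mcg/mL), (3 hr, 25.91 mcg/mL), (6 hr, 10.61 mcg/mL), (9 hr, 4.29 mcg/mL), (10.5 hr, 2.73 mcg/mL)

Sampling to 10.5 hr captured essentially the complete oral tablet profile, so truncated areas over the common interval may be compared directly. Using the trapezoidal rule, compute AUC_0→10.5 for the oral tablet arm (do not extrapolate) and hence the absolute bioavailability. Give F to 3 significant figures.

F = 0.372

Trapezoidal AUC_0→10.5 (oral tablet):
  [0→1]: (0.00+36.61)/2 × 1 = 18.305
  [1→2]: (36.61+33.51)/2 × 1 = 35.06
  [2→3]: (33.51+25.91)/2 × 1 = 29.71
  [3→6]: (25.91+10.61)/2 × 3 = 54.78
  [6→9]: (10.61+4.29)/2 × 3 = 22.35
  [9→10.5]: (4.29+2.73)/2 × 1.5 = 5.265
  Sum = 165.47 mcg/mL·hr
F = (AUC_ev/D_ev)/(AUC_iv/D_iv) = (165.47/62.5)/(178/25) = 2.64752/7.12 = 0.3718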